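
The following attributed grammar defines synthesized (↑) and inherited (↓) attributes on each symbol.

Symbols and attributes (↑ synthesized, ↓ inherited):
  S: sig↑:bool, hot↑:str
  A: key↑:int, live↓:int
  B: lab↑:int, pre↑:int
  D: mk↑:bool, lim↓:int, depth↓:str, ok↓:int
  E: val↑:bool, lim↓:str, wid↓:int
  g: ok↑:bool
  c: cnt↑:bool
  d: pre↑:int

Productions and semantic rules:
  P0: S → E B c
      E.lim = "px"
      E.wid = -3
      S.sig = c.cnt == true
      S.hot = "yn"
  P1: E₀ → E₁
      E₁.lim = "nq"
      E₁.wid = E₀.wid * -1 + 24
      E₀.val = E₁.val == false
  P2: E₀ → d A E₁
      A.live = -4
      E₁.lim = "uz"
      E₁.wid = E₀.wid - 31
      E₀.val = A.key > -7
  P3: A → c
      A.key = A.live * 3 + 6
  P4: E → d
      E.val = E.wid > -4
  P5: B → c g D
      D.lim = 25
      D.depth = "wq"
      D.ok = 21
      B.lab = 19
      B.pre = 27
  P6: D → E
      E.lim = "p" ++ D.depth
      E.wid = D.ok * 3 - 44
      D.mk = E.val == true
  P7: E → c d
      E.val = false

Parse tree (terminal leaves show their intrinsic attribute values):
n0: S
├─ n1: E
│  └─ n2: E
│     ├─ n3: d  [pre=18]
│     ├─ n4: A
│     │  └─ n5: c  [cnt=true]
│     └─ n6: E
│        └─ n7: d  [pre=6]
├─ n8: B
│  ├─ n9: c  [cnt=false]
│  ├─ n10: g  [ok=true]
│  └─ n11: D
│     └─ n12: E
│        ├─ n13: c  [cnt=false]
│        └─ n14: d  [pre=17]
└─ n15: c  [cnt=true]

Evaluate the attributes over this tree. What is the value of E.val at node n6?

1. n1.lim = "px"  ["px"]
2. n1.wid = -3  [-3]
3. n2.lim = "nq"  ["nq"]
4. n2.wid = 27  [E₀.wid * -1 + 24]
5. n3.pre = 18  [terminal]
6. n4.live = -4  [-4]
7. n5.cnt = true  [terminal]
8. n4.key = -6  [A.live * 3 + 6]
9. n6.lim = "uz"  ["uz"]
10. n6.wid = -4  [E₀.wid - 31]
11. n7.pre = 6  [terminal]
12. n6.val = false  [E.wid > -4]
13. n2.val = true  [A.key > -7]
14. n1.val = false  [E₁.val == false]
15. n9.cnt = false  [terminal]
16. n10.ok = true  [terminal]
17. n11.lim = 25  [25]
18. n11.depth = "wq"  ["wq"]
19. n11.ok = 21  [21]
20. n12.lim = "pwq"  ["p" ++ D.depth]
21. n12.wid = 19  [D.ok * 3 - 44]
22. n13.cnt = false  [terminal]
23. n14.pre = 17  [terminal]
24. n12.val = false  [false]
25. n11.mk = false  [E.val == true]
26. n8.lab = 19  [19]
27. n8.pre = 27  [27]
28. n15.cnt = true  [terminal]
29. n0.sig = true  [c.cnt == true]
30. n0.hot = "yn"  ["yn"]

false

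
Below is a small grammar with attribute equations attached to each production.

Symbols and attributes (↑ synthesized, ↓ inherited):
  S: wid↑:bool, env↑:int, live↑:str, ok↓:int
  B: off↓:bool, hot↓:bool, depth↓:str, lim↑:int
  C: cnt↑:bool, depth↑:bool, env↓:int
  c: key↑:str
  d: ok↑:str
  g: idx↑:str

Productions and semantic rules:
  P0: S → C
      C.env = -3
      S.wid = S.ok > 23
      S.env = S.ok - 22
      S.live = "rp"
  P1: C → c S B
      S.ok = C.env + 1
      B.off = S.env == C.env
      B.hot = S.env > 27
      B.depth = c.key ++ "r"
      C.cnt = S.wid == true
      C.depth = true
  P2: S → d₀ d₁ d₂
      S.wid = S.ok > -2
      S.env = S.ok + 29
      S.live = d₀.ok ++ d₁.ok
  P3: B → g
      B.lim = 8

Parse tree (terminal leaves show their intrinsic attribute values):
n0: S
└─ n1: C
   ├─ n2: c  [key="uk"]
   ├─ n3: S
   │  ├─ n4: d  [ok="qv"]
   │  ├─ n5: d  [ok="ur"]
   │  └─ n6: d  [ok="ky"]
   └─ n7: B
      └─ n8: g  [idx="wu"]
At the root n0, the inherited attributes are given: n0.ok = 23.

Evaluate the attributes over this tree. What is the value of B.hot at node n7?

false

1. n0.ok = 23  [given at root]
2. n1.env = -3  [-3]
3. n2.key = "uk"  [terminal]
4. n3.ok = -2  [C.env + 1]
5. n4.ok = "qv"  [terminal]
6. n5.ok = "ur"  [terminal]
7. n6.ok = "ky"  [terminal]
8. n3.wid = false  [S.ok > -2]
9. n3.env = 27  [S.ok + 29]
10. n3.live = "qvur"  [d₀.ok ++ d₁.ok]
11. n7.off = false  [S.env == C.env]
12. n7.hot = false  [S.env > 27]
13. n7.depth = "ukr"  [c.key ++ "r"]
14. n8.idx = "wu"  [terminal]
15. n7.lim = 8  [8]
16. n1.cnt = false  [S.wid == true]
17. n1.depth = true  [true]
18. n0.wid = false  [S.ok > 23]
19. n0.env = 1  [S.ok - 22]
20. n0.live = "rp"  ["rp"]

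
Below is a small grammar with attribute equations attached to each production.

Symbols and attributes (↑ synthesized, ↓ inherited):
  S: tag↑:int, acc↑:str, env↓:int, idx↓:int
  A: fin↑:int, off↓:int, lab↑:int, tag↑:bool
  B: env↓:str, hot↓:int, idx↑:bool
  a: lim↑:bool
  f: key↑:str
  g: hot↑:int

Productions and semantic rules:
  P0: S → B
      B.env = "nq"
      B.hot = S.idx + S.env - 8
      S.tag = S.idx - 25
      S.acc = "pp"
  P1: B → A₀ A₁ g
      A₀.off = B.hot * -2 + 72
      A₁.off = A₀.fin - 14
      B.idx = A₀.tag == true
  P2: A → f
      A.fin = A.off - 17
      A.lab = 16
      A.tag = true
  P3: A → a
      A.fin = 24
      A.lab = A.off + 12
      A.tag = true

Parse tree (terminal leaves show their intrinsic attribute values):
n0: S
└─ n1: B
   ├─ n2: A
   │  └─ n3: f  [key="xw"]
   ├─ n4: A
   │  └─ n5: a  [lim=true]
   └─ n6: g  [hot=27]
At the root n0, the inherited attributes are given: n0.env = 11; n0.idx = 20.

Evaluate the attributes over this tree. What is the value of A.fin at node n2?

1. n0.env = 11  [given at root]
2. n0.idx = 20  [given at root]
3. n1.env = "nq"  ["nq"]
4. n1.hot = 23  [S.idx + S.env - 8]
5. n2.off = 26  [B.hot * -2 + 72]
6. n3.key = "xw"  [terminal]
7. n2.fin = 9  [A.off - 17]
8. n2.lab = 16  [16]
9. n2.tag = true  [true]
10. n4.off = -5  [A₀.fin - 14]
11. n5.lim = true  [terminal]
12. n4.fin = 24  [24]
13. n4.lab = 7  [A.off + 12]
14. n4.tag = true  [true]
15. n6.hot = 27  [terminal]
16. n1.idx = true  [A₀.tag == true]
17. n0.tag = -5  [S.idx - 25]
18. n0.acc = "pp"  ["pp"]

9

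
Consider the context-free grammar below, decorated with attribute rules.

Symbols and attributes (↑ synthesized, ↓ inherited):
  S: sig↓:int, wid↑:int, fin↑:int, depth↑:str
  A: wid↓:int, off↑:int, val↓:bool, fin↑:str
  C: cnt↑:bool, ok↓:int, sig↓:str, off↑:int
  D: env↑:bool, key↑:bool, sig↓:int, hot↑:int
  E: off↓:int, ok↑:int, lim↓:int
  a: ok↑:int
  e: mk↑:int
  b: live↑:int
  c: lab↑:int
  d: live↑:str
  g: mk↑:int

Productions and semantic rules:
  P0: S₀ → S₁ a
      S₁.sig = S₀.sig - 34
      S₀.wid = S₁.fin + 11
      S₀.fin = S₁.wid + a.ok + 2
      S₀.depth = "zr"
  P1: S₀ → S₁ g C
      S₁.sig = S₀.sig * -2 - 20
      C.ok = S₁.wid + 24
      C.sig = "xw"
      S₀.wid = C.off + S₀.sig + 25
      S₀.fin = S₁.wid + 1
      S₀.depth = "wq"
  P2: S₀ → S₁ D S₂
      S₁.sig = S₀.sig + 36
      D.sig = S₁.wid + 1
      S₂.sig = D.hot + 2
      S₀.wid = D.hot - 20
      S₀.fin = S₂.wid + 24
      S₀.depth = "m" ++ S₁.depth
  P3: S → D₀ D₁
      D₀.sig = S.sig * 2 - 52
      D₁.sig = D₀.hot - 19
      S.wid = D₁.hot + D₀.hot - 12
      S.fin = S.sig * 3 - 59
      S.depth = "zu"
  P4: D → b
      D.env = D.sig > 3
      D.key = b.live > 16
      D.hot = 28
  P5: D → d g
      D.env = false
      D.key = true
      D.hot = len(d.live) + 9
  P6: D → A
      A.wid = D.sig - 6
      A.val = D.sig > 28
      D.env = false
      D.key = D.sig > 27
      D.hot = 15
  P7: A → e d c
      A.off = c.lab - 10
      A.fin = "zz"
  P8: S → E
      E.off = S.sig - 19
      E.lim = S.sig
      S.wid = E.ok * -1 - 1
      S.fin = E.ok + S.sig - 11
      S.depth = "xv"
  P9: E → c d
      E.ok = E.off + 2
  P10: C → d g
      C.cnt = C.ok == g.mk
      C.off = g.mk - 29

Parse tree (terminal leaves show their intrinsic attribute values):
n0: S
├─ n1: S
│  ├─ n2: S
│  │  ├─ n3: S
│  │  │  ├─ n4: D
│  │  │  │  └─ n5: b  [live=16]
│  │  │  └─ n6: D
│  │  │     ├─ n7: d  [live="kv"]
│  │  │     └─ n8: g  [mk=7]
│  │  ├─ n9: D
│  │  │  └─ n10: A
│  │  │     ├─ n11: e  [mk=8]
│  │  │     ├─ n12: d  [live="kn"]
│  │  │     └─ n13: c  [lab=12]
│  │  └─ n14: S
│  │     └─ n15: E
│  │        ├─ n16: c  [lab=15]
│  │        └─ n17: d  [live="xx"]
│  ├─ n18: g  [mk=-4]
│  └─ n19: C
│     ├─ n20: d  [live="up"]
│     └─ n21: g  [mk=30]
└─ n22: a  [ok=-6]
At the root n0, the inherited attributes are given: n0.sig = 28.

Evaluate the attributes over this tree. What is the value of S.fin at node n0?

16

1. n0.sig = 28  [given at root]
2. n1.sig = -6  [S₀.sig - 34]
3. n2.sig = -8  [S₀.sig * -2 - 20]
4. n3.sig = 28  [S₀.sig + 36]
5. n4.sig = 4  [S.sig * 2 - 52]
6. n5.live = 16  [terminal]
7. n4.env = true  [D.sig > 3]
8. n4.key = false  [b.live > 16]
9. n4.hot = 28  [28]
10. n6.sig = 9  [D₀.hot - 19]
11. n7.live = "kv"  [terminal]
12. n8.mk = 7  [terminal]
13. n6.env = false  [false]
14. n6.key = true  [true]
15. n6.hot = 11  [len(d.live) + 9]
16. n3.wid = 27  [D₁.hot + D₀.hot - 12]
17. n3.fin = 25  [S.sig * 3 - 59]
18. n3.depth = "zu"  ["zu"]
19. n9.sig = 28  [S₁.wid + 1]
20. n10.wid = 22  [D.sig - 6]
21. n10.val = false  [D.sig > 28]
22. n11.mk = 8  [terminal]
23. n12.live = "kn"  [terminal]
24. n13.lab = 12  [terminal]
25. n10.off = 2  [c.lab - 10]
26. n10.fin = "zz"  ["zz"]
27. n9.env = false  [false]
28. n9.key = true  [D.sig > 27]
29. n9.hot = 15  [15]
30. n14.sig = 17  [D.hot + 2]
31. n15.off = -2  [S.sig - 19]
32. n15.lim = 17  [S.sig]
33. n16.lab = 15  [terminal]
34. n17.live = "xx"  [terminal]
35. n15.ok = 0  [E.off + 2]
36. n14.wid = -1  [E.ok * -1 - 1]
37. n14.fin = 6  [E.ok + S.sig - 11]
38. n14.depth = "xv"  ["xv"]
39. n2.wid = -5  [D.hot - 20]
40. n2.fin = 23  [S₂.wid + 24]
41. n2.depth = "mzu"  ["m" ++ S₁.depth]
42. n18.mk = -4  [terminal]
43. n19.ok = 19  [S₁.wid + 24]
44. n19.sig = "xw"  ["xw"]
45. n20.live = "up"  [terminal]
46. n21.mk = 30  [terminal]
47. n19.cnt = false  [C.ok == g.mk]
48. n19.off = 1  [g.mk - 29]
49. n1.wid = 20  [C.off + S₀.sig + 25]
50. n1.fin = -4  [S₁.wid + 1]
51. n1.depth = "wq"  ["wq"]
52. n22.ok = -6  [terminal]
53. n0.wid = 7  [S₁.fin + 11]
54. n0.fin = 16  [S₁.wid + a.ok + 2]
55. n0.depth = "zr"  ["zr"]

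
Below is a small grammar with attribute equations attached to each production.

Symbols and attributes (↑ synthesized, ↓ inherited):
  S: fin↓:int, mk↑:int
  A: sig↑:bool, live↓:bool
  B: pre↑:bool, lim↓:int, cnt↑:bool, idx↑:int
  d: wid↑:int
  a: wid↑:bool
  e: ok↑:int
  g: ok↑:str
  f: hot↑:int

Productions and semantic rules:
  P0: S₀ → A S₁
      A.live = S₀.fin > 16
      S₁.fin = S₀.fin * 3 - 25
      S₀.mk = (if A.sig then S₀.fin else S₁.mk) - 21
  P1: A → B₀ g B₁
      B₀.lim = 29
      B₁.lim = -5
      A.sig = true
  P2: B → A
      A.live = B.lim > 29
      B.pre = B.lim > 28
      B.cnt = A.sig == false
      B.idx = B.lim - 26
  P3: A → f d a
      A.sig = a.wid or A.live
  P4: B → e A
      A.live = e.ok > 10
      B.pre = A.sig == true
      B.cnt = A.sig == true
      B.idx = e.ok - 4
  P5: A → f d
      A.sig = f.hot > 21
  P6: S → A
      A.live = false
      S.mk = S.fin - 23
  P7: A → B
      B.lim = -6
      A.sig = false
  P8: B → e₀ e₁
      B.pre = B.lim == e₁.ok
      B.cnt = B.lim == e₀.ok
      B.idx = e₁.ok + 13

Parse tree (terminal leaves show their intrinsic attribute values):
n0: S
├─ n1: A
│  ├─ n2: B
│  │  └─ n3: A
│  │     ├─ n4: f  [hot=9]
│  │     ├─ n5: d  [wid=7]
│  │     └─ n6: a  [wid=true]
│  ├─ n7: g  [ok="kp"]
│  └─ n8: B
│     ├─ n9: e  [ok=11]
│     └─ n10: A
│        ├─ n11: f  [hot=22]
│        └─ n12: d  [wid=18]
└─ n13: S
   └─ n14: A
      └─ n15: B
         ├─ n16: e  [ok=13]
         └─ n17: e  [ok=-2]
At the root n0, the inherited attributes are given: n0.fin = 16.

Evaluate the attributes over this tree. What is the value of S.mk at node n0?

-5

1. n0.fin = 16  [given at root]
2. n1.live = false  [S₀.fin > 16]
3. n2.lim = 29  [29]
4. n3.live = false  [B.lim > 29]
5. n4.hot = 9  [terminal]
6. n5.wid = 7  [terminal]
7. n6.wid = true  [terminal]
8. n3.sig = true  [a.wid or A.live]
9. n2.pre = true  [B.lim > 28]
10. n2.cnt = false  [A.sig == false]
11. n2.idx = 3  [B.lim - 26]
12. n7.ok = "kp"  [terminal]
13. n8.lim = -5  [-5]
14. n9.ok = 11  [terminal]
15. n10.live = true  [e.ok > 10]
16. n11.hot = 22  [terminal]
17. n12.wid = 18  [terminal]
18. n10.sig = true  [f.hot > 21]
19. n8.pre = true  [A.sig == true]
20. n8.cnt = true  [A.sig == true]
21. n8.idx = 7  [e.ok - 4]
22. n1.sig = true  [true]
23. n13.fin = 23  [S₀.fin * 3 - 25]
24. n14.live = false  [false]
25. n15.lim = -6  [-6]
26. n16.ok = 13  [terminal]
27. n17.ok = -2  [terminal]
28. n15.pre = false  [B.lim == e₁.ok]
29. n15.cnt = false  [B.lim == e₀.ok]
30. n15.idx = 11  [e₁.ok + 13]
31. n14.sig = false  [false]
32. n13.mk = 0  [S.fin - 23]
33. n0.mk = -5  [(if A.sig then S₀.fin else S₁.mk) - 21]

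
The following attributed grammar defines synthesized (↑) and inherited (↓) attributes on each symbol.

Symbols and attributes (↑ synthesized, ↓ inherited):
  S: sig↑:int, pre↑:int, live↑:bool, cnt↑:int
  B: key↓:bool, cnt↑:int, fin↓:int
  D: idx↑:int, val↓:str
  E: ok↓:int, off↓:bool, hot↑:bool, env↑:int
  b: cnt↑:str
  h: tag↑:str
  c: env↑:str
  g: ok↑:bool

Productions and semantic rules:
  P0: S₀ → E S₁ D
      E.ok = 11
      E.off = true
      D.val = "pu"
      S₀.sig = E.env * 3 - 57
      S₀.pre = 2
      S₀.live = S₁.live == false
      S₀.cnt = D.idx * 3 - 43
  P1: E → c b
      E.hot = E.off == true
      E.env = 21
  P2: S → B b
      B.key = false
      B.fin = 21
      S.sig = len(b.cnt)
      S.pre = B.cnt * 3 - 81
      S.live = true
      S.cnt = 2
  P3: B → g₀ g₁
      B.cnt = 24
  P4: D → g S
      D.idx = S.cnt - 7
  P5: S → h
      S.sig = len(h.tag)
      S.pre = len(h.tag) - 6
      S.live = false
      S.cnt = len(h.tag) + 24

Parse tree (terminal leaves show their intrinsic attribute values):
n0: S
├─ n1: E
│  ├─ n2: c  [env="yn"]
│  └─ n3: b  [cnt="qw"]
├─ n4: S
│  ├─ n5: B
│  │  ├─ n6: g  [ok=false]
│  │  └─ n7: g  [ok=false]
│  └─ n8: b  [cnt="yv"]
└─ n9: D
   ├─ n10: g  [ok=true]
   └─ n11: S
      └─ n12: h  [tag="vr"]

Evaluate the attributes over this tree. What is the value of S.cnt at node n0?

1. n1.ok = 11  [11]
2. n1.off = true  [true]
3. n2.env = "yn"  [terminal]
4. n3.cnt = "qw"  [terminal]
5. n1.hot = true  [E.off == true]
6. n1.env = 21  [21]
7. n5.key = false  [false]
8. n5.fin = 21  [21]
9. n6.ok = false  [terminal]
10. n7.ok = false  [terminal]
11. n5.cnt = 24  [24]
12. n8.cnt = "yv"  [terminal]
13. n4.sig = 2  [len(b.cnt)]
14. n4.pre = -9  [B.cnt * 3 - 81]
15. n4.live = true  [true]
16. n4.cnt = 2  [2]
17. n9.val = "pu"  ["pu"]
18. n10.ok = true  [terminal]
19. n12.tag = "vr"  [terminal]
20. n11.sig = 2  [len(h.tag)]
21. n11.pre = -4  [len(h.tag) - 6]
22. n11.live = false  [false]
23. n11.cnt = 26  [len(h.tag) + 24]
24. n9.idx = 19  [S.cnt - 7]
25. n0.sig = 6  [E.env * 3 - 57]
26. n0.pre = 2  [2]
27. n0.live = false  [S₁.live == false]
28. n0.cnt = 14  [D.idx * 3 - 43]

14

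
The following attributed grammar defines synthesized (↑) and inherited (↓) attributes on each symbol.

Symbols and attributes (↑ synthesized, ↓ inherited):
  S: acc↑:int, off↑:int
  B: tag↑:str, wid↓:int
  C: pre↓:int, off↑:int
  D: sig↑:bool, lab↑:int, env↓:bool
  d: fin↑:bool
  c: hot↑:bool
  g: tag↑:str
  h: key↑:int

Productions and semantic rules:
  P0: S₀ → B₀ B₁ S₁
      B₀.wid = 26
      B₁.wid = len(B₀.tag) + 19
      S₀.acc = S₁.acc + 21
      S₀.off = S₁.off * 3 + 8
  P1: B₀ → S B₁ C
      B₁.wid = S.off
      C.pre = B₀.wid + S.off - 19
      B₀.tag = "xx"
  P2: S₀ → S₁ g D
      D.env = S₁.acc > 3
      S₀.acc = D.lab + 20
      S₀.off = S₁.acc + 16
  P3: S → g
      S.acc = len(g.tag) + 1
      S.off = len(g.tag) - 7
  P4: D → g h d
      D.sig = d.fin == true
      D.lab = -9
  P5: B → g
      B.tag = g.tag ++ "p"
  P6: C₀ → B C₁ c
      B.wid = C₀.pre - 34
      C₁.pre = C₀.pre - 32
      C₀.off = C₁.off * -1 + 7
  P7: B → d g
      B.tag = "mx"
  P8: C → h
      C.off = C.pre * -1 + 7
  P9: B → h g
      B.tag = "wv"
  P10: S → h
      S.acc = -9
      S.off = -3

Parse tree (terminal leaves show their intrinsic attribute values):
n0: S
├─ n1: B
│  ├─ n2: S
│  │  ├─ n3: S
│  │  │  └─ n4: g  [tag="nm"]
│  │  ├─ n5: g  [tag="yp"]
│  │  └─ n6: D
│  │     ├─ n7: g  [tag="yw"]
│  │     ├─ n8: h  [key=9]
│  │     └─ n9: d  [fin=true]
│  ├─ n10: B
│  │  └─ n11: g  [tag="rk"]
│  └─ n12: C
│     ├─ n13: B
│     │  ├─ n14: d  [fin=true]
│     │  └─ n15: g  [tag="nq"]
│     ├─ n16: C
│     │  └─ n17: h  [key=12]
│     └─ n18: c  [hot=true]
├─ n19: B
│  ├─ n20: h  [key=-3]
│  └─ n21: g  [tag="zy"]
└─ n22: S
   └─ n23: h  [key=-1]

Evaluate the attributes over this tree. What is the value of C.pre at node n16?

1. n1.wid = 26  [26]
2. n4.tag = "nm"  [terminal]
3. n3.acc = 3  [len(g.tag) + 1]
4. n3.off = -5  [len(g.tag) - 7]
5. n5.tag = "yp"  [terminal]
6. n6.env = false  [S₁.acc > 3]
7. n7.tag = "yw"  [terminal]
8. n8.key = 9  [terminal]
9. n9.fin = true  [terminal]
10. n6.sig = true  [d.fin == true]
11. n6.lab = -9  [-9]
12. n2.acc = 11  [D.lab + 20]
13. n2.off = 19  [S₁.acc + 16]
14. n10.wid = 19  [S.off]
15. n11.tag = "rk"  [terminal]
16. n10.tag = "rkp"  [g.tag ++ "p"]
17. n12.pre = 26  [B₀.wid + S.off - 19]
18. n13.wid = -8  [C₀.pre - 34]
19. n14.fin = true  [terminal]
20. n15.tag = "nq"  [terminal]
21. n13.tag = "mx"  ["mx"]
22. n16.pre = -6  [C₀.pre - 32]
23. n17.key = 12  [terminal]
24. n16.off = 13  [C.pre * -1 + 7]
25. n18.hot = true  [terminal]
26. n12.off = -6  [C₁.off * -1 + 7]
27. n1.tag = "xx"  ["xx"]
28. n19.wid = 21  [len(B₀.tag) + 19]
29. n20.key = -3  [terminal]
30. n21.tag = "zy"  [terminal]
31. n19.tag = "wv"  ["wv"]
32. n23.key = -1  [terminal]
33. n22.acc = -9  [-9]
34. n22.off = -3  [-3]
35. n0.acc = 12  [S₁.acc + 21]
36. n0.off = -1  [S₁.off * 3 + 8]

-6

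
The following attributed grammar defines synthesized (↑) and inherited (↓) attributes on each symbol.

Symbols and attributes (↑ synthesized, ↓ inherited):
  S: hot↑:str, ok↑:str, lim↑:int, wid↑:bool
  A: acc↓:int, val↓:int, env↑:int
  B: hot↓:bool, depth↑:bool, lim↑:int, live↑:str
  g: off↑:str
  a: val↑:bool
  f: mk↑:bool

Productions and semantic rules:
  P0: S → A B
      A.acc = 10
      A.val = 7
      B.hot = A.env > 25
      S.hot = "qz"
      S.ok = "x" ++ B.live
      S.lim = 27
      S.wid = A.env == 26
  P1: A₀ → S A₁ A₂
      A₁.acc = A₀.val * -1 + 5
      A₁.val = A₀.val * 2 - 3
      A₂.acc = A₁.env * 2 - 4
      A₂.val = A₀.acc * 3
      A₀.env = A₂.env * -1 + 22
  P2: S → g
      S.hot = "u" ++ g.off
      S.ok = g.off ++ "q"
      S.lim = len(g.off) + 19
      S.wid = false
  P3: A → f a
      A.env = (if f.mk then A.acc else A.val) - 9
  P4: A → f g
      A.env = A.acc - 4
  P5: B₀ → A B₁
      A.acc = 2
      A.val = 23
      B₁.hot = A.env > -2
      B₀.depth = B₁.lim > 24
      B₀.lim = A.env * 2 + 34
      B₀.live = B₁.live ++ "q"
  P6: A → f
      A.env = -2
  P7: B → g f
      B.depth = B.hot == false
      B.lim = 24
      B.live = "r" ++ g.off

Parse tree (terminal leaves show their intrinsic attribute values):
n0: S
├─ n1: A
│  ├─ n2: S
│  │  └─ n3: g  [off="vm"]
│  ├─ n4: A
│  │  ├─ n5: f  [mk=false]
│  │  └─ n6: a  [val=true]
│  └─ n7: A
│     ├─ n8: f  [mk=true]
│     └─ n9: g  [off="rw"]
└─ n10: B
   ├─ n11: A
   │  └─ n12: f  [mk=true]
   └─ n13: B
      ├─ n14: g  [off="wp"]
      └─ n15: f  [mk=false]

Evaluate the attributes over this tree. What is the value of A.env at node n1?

1. n1.acc = 10  [10]
2. n1.val = 7  [7]
3. n3.off = "vm"  [terminal]
4. n2.hot = "uvm"  ["u" ++ g.off]
5. n2.ok = "vmq"  [g.off ++ "q"]
6. n2.lim = 21  [len(g.off) + 19]
7. n2.wid = false  [false]
8. n4.acc = -2  [A₀.val * -1 + 5]
9. n4.val = 11  [A₀.val * 2 - 3]
10. n5.mk = false  [terminal]
11. n6.val = true  [terminal]
12. n4.env = 2  [(if f.mk then A.acc else A.val) - 9]
13. n7.acc = 0  [A₁.env * 2 - 4]
14. n7.val = 30  [A₀.acc * 3]
15. n8.mk = true  [terminal]
16. n9.off = "rw"  [terminal]
17. n7.env = -4  [A.acc - 4]
18. n1.env = 26  [A₂.env * -1 + 22]
19. n10.hot = true  [A.env > 25]
20. n11.acc = 2  [2]
21. n11.val = 23  [23]
22. n12.mk = true  [terminal]
23. n11.env = -2  [-2]
24. n13.hot = false  [A.env > -2]
25. n14.off = "wp"  [terminal]
26. n15.mk = false  [terminal]
27. n13.depth = true  [B.hot == false]
28. n13.lim = 24  [24]
29. n13.live = "rwp"  ["r" ++ g.off]
30. n10.depth = false  [B₁.lim > 24]
31. n10.lim = 30  [A.env * 2 + 34]
32. n10.live = "rwpq"  [B₁.live ++ "q"]
33. n0.hot = "qz"  ["qz"]
34. n0.ok = "xrwpq"  ["x" ++ B.live]
35. n0.lim = 27  [27]
36. n0.wid = true  [A.env == 26]

26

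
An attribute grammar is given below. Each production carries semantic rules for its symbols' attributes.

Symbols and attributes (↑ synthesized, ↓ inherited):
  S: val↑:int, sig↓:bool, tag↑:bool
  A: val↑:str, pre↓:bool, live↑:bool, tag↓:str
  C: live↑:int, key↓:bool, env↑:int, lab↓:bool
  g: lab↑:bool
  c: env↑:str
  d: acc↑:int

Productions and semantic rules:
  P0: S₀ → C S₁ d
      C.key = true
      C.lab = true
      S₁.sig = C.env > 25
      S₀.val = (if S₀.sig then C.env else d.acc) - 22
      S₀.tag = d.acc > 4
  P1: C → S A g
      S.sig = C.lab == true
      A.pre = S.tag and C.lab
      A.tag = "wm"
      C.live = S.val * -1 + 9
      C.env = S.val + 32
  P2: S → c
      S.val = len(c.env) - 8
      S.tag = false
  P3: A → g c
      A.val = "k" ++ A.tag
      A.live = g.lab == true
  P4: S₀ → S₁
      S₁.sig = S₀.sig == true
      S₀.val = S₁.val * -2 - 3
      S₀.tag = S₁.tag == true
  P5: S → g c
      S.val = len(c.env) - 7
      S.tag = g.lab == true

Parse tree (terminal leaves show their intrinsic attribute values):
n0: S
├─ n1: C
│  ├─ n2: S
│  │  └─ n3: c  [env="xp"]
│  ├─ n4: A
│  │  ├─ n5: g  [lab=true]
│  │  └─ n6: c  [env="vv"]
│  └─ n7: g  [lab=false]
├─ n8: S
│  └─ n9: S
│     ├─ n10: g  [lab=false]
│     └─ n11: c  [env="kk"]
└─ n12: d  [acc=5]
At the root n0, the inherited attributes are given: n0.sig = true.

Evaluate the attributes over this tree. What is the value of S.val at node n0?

1. n0.sig = true  [given at root]
2. n1.key = true  [true]
3. n1.lab = true  [true]
4. n2.sig = true  [C.lab == true]
5. n3.env = "xp"  [terminal]
6. n2.val = -6  [len(c.env) - 8]
7. n2.tag = false  [false]
8. n4.pre = false  [S.tag and C.lab]
9. n4.tag = "wm"  ["wm"]
10. n5.lab = true  [terminal]
11. n6.env = "vv"  [terminal]
12. n4.val = "kwm"  ["k" ++ A.tag]
13. n4.live = true  [g.lab == true]
14. n7.lab = false  [terminal]
15. n1.live = 15  [S.val * -1 + 9]
16. n1.env = 26  [S.val + 32]
17. n8.sig = true  [C.env > 25]
18. n9.sig = true  [S₀.sig == true]
19. n10.lab = false  [terminal]
20. n11.env = "kk"  [terminal]
21. n9.val = -5  [len(c.env) - 7]
22. n9.tag = false  [g.lab == true]
23. n8.val = 7  [S₁.val * -2 - 3]
24. n8.tag = false  [S₁.tag == true]
25. n12.acc = 5  [terminal]
26. n0.val = 4  [(if S₀.sig then C.env else d.acc) - 22]
27. n0.tag = true  [d.acc > 4]

4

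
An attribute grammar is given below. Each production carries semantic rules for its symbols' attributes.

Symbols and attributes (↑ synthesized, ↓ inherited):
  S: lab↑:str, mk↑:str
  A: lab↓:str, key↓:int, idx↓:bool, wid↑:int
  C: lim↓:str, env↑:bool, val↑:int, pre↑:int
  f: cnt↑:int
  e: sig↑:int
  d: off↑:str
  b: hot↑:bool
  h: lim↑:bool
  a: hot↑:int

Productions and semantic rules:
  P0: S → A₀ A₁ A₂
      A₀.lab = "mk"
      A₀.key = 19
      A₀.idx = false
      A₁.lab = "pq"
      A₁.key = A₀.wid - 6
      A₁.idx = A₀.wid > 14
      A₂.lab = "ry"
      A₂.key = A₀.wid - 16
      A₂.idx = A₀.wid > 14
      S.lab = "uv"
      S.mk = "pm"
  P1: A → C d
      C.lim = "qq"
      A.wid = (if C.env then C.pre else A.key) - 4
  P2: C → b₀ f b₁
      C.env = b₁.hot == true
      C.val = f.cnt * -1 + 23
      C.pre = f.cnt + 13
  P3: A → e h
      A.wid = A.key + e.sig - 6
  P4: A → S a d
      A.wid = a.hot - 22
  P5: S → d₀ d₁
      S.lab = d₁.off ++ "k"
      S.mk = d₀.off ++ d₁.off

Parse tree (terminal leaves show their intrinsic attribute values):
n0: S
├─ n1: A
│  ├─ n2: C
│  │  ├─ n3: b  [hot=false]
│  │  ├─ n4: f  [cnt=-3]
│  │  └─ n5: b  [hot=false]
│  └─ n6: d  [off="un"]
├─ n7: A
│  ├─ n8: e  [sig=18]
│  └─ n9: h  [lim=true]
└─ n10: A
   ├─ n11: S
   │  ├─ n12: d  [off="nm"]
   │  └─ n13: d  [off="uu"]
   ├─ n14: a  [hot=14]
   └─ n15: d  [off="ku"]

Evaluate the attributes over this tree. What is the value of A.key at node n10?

1. n1.lab = "mk"  ["mk"]
2. n1.key = 19  [19]
3. n1.idx = false  [false]
4. n2.lim = "qq"  ["qq"]
5. n3.hot = false  [terminal]
6. n4.cnt = -3  [terminal]
7. n5.hot = false  [terminal]
8. n2.env = false  [b₁.hot == true]
9. n2.val = 26  [f.cnt * -1 + 23]
10. n2.pre = 10  [f.cnt + 13]
11. n6.off = "un"  [terminal]
12. n1.wid = 15  [(if C.env then C.pre else A.key) - 4]
13. n7.lab = "pq"  ["pq"]
14. n7.key = 9  [A₀.wid - 6]
15. n7.idx = true  [A₀.wid > 14]
16. n8.sig = 18  [terminal]
17. n9.lim = true  [terminal]
18. n7.wid = 21  [A.key + e.sig - 6]
19. n10.lab = "ry"  ["ry"]
20. n10.key = -1  [A₀.wid - 16]
21. n10.idx = true  [A₀.wid > 14]
22. n12.off = "nm"  [terminal]
23. n13.off = "uu"  [terminal]
24. n11.lab = "uuk"  [d₁.off ++ "k"]
25. n11.mk = "nmuu"  [d₀.off ++ d₁.off]
26. n14.hot = 14  [terminal]
27. n15.off = "ku"  [terminal]
28. n10.wid = -8  [a.hot - 22]
29. n0.lab = "uv"  ["uv"]
30. n0.mk = "pm"  ["pm"]

-1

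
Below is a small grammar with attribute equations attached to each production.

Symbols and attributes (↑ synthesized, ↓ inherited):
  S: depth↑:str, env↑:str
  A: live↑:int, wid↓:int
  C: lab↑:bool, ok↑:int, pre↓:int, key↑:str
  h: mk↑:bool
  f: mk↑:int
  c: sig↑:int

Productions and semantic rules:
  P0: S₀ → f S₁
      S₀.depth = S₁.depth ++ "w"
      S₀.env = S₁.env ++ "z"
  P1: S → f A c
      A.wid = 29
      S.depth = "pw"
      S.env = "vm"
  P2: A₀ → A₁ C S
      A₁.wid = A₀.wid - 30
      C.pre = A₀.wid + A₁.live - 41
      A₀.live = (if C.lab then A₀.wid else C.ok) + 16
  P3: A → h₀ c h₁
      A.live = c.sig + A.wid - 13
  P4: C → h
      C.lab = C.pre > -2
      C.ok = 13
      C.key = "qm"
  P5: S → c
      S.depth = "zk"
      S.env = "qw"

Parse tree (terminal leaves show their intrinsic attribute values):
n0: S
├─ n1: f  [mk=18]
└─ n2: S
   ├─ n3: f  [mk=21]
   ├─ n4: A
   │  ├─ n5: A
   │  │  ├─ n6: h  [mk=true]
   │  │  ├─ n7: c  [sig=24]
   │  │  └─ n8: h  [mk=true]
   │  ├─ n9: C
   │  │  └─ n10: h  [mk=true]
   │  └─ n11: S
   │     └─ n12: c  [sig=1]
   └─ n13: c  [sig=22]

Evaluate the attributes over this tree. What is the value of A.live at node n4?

1. n1.mk = 18  [terminal]
2. n3.mk = 21  [terminal]
3. n4.wid = 29  [29]
4. n5.wid = -1  [A₀.wid - 30]
5. n6.mk = true  [terminal]
6. n7.sig = 24  [terminal]
7. n8.mk = true  [terminal]
8. n5.live = 10  [c.sig + A.wid - 13]
9. n9.pre = -2  [A₀.wid + A₁.live - 41]
10. n10.mk = true  [terminal]
11. n9.lab = false  [C.pre > -2]
12. n9.ok = 13  [13]
13. n9.key = "qm"  ["qm"]
14. n12.sig = 1  [terminal]
15. n11.depth = "zk"  ["zk"]
16. n11.env = "qw"  ["qw"]
17. n4.live = 29  [(if C.lab then A₀.wid else C.ok) + 16]
18. n13.sig = 22  [terminal]
19. n2.depth = "pw"  ["pw"]
20. n2.env = "vm"  ["vm"]
21. n0.depth = "pww"  [S₁.depth ++ "w"]
22. n0.env = "vmz"  [S₁.env ++ "z"]

29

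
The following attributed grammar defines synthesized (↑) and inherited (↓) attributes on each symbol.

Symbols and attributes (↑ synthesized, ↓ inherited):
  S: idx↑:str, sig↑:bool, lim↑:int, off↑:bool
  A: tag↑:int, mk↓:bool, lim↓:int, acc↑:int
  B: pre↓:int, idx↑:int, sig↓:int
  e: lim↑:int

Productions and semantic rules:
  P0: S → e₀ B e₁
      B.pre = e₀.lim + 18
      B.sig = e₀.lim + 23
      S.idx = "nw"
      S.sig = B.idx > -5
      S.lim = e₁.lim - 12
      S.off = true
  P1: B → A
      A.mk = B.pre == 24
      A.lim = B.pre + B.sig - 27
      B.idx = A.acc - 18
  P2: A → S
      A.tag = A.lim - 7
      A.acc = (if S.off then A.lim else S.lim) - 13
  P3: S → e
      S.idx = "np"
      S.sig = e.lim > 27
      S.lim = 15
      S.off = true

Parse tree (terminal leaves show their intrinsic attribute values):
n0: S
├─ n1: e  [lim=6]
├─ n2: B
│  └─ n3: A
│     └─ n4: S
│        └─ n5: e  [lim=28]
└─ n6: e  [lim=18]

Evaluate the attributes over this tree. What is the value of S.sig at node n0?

false

1. n1.lim = 6  [terminal]
2. n2.pre = 24  [e₀.lim + 18]
3. n2.sig = 29  [e₀.lim + 23]
4. n3.mk = true  [B.pre == 24]
5. n3.lim = 26  [B.pre + B.sig - 27]
6. n5.lim = 28  [terminal]
7. n4.idx = "np"  ["np"]
8. n4.sig = true  [e.lim > 27]
9. n4.lim = 15  [15]
10. n4.off = true  [true]
11. n3.tag = 19  [A.lim - 7]
12. n3.acc = 13  [(if S.off then A.lim else S.lim) - 13]
13. n2.idx = -5  [A.acc - 18]
14. n6.lim = 18  [terminal]
15. n0.idx = "nw"  ["nw"]
16. n0.sig = false  [B.idx > -5]
17. n0.lim = 6  [e₁.lim - 12]
18. n0.off = true  [true]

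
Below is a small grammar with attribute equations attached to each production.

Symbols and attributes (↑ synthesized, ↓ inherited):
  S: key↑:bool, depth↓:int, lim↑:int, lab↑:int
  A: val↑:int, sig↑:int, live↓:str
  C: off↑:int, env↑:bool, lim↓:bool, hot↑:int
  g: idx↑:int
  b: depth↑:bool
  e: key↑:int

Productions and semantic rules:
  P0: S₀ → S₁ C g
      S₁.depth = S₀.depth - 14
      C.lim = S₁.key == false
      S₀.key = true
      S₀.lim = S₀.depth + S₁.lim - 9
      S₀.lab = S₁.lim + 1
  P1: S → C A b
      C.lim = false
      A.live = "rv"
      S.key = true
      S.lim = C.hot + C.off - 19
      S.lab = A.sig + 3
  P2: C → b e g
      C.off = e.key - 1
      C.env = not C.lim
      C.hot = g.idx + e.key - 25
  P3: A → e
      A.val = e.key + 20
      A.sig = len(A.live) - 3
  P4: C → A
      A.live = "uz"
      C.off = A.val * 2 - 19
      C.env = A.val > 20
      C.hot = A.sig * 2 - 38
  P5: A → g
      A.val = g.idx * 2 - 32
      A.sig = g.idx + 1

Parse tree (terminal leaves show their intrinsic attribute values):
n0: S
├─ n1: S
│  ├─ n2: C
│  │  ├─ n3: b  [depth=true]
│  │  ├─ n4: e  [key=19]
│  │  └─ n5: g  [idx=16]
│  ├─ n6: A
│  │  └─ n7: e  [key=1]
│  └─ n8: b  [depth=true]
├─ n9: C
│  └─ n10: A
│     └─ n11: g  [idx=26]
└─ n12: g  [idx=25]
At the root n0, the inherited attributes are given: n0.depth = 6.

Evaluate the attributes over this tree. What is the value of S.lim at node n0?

1. n0.depth = 6  [given at root]
2. n1.depth = -8  [S₀.depth - 14]
3. n2.lim = false  [false]
4. n3.depth = true  [terminal]
5. n4.key = 19  [terminal]
6. n5.idx = 16  [terminal]
7. n2.off = 18  [e.key - 1]
8. n2.env = true  [not C.lim]
9. n2.hot = 10  [g.idx + e.key - 25]
10. n6.live = "rv"  ["rv"]
11. n7.key = 1  [terminal]
12. n6.val = 21  [e.key + 20]
13. n6.sig = -1  [len(A.live) - 3]
14. n8.depth = true  [terminal]
15. n1.key = true  [true]
16. n1.lim = 9  [C.hot + C.off - 19]
17. n1.lab = 2  [A.sig + 3]
18. n9.lim = false  [S₁.key == false]
19. n10.live = "uz"  ["uz"]
20. n11.idx = 26  [terminal]
21. n10.val = 20  [g.idx * 2 - 32]
22. n10.sig = 27  [g.idx + 1]
23. n9.off = 21  [A.val * 2 - 19]
24. n9.env = false  [A.val > 20]
25. n9.hot = 16  [A.sig * 2 - 38]
26. n12.idx = 25  [terminal]
27. n0.key = true  [true]
28. n0.lim = 6  [S₀.depth + S₁.lim - 9]
29. n0.lab = 10  [S₁.lim + 1]

6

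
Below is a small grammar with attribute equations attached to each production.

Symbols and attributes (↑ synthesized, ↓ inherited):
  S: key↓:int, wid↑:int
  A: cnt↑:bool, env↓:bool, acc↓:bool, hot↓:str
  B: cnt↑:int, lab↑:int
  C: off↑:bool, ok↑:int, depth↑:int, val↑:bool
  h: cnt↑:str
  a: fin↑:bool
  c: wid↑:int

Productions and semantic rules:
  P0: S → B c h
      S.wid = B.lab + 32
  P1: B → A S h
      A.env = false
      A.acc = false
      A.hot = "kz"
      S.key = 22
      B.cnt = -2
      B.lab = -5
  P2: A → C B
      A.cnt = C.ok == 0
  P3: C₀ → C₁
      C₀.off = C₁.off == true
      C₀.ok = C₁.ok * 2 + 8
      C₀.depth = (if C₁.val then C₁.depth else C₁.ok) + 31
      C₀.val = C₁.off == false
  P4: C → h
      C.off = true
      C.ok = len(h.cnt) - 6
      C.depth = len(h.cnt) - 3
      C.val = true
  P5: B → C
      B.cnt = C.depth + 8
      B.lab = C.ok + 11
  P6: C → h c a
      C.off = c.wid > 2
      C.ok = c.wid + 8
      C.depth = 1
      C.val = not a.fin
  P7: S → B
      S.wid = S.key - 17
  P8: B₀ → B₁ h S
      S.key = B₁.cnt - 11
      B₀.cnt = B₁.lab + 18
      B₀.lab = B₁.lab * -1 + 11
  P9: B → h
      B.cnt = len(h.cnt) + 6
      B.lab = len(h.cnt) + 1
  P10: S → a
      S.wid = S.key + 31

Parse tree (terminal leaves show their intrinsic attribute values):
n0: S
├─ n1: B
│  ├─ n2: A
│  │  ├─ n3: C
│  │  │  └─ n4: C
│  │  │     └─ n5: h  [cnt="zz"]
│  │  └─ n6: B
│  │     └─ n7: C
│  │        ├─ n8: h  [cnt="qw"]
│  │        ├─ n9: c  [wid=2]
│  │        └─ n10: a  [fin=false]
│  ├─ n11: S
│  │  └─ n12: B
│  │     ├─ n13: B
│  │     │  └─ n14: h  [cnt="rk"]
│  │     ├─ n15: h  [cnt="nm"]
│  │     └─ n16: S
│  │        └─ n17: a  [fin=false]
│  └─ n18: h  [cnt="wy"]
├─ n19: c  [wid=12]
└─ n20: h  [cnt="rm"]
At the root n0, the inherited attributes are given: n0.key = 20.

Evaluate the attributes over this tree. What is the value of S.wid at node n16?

1. n0.key = 20  [given at root]
2. n2.env = false  [false]
3. n2.acc = false  [false]
4. n2.hot = "kz"  ["kz"]
5. n5.cnt = "zz"  [terminal]
6. n4.off = true  [true]
7. n4.ok = -4  [len(h.cnt) - 6]
8. n4.depth = -1  [len(h.cnt) - 3]
9. n4.val = true  [true]
10. n3.off = true  [C₁.off == true]
11. n3.ok = 0  [C₁.ok * 2 + 8]
12. n3.depth = 30  [(if C₁.val then C₁.depth else C₁.ok) + 31]
13. n3.val = false  [C₁.off == false]
14. n8.cnt = "qw"  [terminal]
15. n9.wid = 2  [terminal]
16. n10.fin = false  [terminal]
17. n7.off = false  [c.wid > 2]
18. n7.ok = 10  [c.wid + 8]
19. n7.depth = 1  [1]
20. n7.val = true  [not a.fin]
21. n6.cnt = 9  [C.depth + 8]
22. n6.lab = 21  [C.ok + 11]
23. n2.cnt = true  [C.ok == 0]
24. n11.key = 22  [22]
25. n14.cnt = "rk"  [terminal]
26. n13.cnt = 8  [len(h.cnt) + 6]
27. n13.lab = 3  [len(h.cnt) + 1]
28. n15.cnt = "nm"  [terminal]
29. n16.key = -3  [B₁.cnt - 11]
30. n17.fin = false  [terminal]
31. n16.wid = 28  [S.key + 31]
32. n12.cnt = 21  [B₁.lab + 18]
33. n12.lab = 8  [B₁.lab * -1 + 11]
34. n11.wid = 5  [S.key - 17]
35. n18.cnt = "wy"  [terminal]
36. n1.cnt = -2  [-2]
37. n1.lab = -5  [-5]
38. n19.wid = 12  [terminal]
39. n20.cnt = "rm"  [terminal]
40. n0.wid = 27  [B.lab + 32]

28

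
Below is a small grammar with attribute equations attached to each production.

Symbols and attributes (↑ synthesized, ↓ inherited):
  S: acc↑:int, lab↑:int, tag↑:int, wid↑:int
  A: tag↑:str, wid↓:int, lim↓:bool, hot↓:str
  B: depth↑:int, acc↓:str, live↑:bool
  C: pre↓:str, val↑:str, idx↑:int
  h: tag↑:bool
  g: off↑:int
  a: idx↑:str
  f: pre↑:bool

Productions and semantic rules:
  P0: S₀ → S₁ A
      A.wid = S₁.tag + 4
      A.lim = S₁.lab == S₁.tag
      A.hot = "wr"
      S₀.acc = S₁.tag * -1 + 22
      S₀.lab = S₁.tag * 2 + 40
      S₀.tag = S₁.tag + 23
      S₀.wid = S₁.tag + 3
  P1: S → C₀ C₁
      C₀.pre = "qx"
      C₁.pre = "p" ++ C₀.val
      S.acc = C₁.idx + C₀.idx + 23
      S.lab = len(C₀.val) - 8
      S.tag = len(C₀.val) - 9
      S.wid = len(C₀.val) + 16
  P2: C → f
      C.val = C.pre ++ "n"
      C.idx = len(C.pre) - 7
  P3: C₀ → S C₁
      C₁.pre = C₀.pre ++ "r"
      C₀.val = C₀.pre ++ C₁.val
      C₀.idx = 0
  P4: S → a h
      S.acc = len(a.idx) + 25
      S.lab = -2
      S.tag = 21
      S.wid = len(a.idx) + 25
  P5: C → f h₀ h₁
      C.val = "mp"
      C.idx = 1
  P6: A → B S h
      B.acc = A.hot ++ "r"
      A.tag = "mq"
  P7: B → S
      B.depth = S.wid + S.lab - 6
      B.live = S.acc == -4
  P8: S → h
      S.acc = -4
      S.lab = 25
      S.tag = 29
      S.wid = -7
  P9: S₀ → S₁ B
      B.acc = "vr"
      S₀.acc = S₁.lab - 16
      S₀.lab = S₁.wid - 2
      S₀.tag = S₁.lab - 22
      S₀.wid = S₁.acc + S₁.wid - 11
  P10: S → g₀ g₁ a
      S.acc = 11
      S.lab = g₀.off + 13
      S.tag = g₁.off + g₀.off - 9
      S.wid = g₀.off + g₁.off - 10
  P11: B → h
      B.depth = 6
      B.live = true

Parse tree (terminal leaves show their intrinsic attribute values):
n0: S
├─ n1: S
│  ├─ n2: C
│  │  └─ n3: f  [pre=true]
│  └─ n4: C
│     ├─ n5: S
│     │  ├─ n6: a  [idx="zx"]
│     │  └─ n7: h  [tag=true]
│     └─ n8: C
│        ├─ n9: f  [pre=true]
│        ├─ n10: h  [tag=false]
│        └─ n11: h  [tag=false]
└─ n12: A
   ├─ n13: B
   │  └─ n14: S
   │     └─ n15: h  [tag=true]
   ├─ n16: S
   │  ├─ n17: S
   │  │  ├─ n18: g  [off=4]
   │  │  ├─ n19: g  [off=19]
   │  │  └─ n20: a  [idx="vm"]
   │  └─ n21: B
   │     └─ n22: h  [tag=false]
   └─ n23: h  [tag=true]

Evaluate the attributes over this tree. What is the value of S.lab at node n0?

28

1. n2.pre = "qx"  ["qx"]
2. n3.pre = true  [terminal]
3. n2.val = "qxn"  [C.pre ++ "n"]
4. n2.idx = -5  [len(C.pre) - 7]
5. n4.pre = "pqxn"  ["p" ++ C₀.val]
6. n6.idx = "zx"  [terminal]
7. n7.tag = true  [terminal]
8. n5.acc = 27  [len(a.idx) + 25]
9. n5.lab = -2  [-2]
10. n5.tag = 21  [21]
11. n5.wid = 27  [len(a.idx) + 25]
12. n8.pre = "pqxnr"  [C₀.pre ++ "r"]
13. n9.pre = true  [terminal]
14. n10.tag = false  [terminal]
15. n11.tag = false  [terminal]
16. n8.val = "mp"  ["mp"]
17. n8.idx = 1  [1]
18. n4.val = "pqxnmp"  [C₀.pre ++ C₁.val]
19. n4.idx = 0  [0]
20. n1.acc = 18  [C₁.idx + C₀.idx + 23]
21. n1.lab = -5  [len(C₀.val) - 8]
22. n1.tag = -6  [len(C₀.val) - 9]
23. n1.wid = 19  [len(C₀.val) + 16]
24. n12.wid = -2  [S₁.tag + 4]
25. n12.lim = false  [S₁.lab == S₁.tag]
26. n12.hot = "wr"  ["wr"]
27. n13.acc = "wrr"  [A.hot ++ "r"]
28. n15.tag = true  [terminal]
29. n14.acc = -4  [-4]
30. n14.lab = 25  [25]
31. n14.tag = 29  [29]
32. n14.wid = -7  [-7]
33. n13.depth = 12  [S.wid + S.lab - 6]
34. n13.live = true  [S.acc == -4]
35. n18.off = 4  [terminal]
36. n19.off = 19  [terminal]
37. n20.idx = "vm"  [terminal]
38. n17.acc = 11  [11]
39. n17.lab = 17  [g₀.off + 13]
40. n17.tag = 14  [g₁.off + g₀.off - 9]
41. n17.wid = 13  [g₀.off + g₁.off - 10]
42. n21.acc = "vr"  ["vr"]
43. n22.tag = false  [terminal]
44. n21.depth = 6  [6]
45. n21.live = true  [true]
46. n16.acc = 1  [S₁.lab - 16]
47. n16.lab = 11  [S₁.wid - 2]
48. n16.tag = -5  [S₁.lab - 22]
49. n16.wid = 13  [S₁.acc + S₁.wid - 11]
50. n23.tag = true  [terminal]
51. n12.tag = "mq"  ["mq"]
52. n0.acc = 28  [S₁.tag * -1 + 22]
53. n0.lab = 28  [S₁.tag * 2 + 40]
54. n0.tag = 17  [S₁.tag + 23]
55. n0.wid = -3  [S₁.tag + 3]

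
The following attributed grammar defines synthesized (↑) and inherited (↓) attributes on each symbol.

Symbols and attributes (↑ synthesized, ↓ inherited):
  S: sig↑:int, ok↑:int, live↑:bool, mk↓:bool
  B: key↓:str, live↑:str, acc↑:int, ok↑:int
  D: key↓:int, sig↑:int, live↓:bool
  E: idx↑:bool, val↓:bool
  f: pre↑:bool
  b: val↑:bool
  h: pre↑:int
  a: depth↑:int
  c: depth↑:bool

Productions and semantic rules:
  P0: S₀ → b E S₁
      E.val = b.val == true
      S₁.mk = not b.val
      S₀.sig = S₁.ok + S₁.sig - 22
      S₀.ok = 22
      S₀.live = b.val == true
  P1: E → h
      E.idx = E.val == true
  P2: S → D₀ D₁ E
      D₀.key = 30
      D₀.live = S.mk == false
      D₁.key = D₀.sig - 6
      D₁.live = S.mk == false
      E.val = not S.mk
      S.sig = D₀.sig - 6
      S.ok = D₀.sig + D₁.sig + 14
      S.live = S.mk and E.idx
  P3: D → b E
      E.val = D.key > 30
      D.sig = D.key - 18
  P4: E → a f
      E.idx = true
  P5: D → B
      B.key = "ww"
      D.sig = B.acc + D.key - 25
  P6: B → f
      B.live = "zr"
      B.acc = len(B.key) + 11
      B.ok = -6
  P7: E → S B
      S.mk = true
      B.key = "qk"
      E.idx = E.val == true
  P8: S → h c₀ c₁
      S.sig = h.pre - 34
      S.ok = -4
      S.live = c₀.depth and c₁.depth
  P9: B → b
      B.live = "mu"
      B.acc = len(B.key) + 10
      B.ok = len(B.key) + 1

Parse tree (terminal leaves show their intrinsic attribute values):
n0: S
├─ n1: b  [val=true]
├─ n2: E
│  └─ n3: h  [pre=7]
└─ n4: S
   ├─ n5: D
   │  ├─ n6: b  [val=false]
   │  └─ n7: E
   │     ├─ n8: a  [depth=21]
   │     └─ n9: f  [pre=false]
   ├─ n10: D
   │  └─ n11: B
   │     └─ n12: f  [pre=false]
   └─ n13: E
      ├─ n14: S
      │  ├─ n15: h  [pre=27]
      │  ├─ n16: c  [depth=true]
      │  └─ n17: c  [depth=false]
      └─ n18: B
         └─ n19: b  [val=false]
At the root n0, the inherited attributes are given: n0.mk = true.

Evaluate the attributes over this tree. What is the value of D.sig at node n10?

1. n0.mk = true  [given at root]
2. n1.val = true  [terminal]
3. n2.val = true  [b.val == true]
4. n3.pre = 7  [terminal]
5. n2.idx = true  [E.val == true]
6. n4.mk = false  [not b.val]
7. n5.key = 30  [30]
8. n5.live = true  [S.mk == false]
9. n6.val = false  [terminal]
10. n7.val = false  [D.key > 30]
11. n8.depth = 21  [terminal]
12. n9.pre = false  [terminal]
13. n7.idx = true  [true]
14. n5.sig = 12  [D.key - 18]
15. n10.key = 6  [D₀.sig - 6]
16. n10.live = true  [S.mk == false]
17. n11.key = "ww"  ["ww"]
18. n12.pre = false  [terminal]
19. n11.live = "zr"  ["zr"]
20. n11.acc = 13  [len(B.key) + 11]
21. n11.ok = -6  [-6]
22. n10.sig = -6  [B.acc + D.key - 25]
23. n13.val = true  [not S.mk]
24. n14.mk = true  [true]
25. n15.pre = 27  [terminal]
26. n16.depth = true  [terminal]
27. n17.depth = false  [terminal]
28. n14.sig = -7  [h.pre - 34]
29. n14.ok = -4  [-4]
30. n14.live = false  [c₀.depth and c₁.depth]
31. n18.key = "qk"  ["qk"]
32. n19.val = false  [terminal]
33. n18.live = "mu"  ["mu"]
34. n18.acc = 12  [len(B.key) + 10]
35. n18.ok = 3  [len(B.key) + 1]
36. n13.idx = true  [E.val == true]
37. n4.sig = 6  [D₀.sig - 6]
38. n4.ok = 20  [D₀.sig + D₁.sig + 14]
39. n4.live = false  [S.mk and E.idx]
40. n0.sig = 4  [S₁.ok + S₁.sig - 22]
41. n0.ok = 22  [22]
42. n0.live = true  [b.val == true]

-6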